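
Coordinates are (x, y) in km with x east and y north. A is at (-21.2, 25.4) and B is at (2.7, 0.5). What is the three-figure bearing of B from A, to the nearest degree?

Δeast = 2.7 − -21.2 = 23.90; Δnorth = 0.5 − 25.4 = -24.90.
Bearing = atan2(Δeast, Δnorth) mod 360° = 136.17° ≈ 136°.

136°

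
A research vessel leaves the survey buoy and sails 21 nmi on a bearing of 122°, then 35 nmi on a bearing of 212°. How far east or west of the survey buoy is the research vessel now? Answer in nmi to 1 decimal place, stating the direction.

Leg 1 (122°, 21 nmi): east 21 sin 122° = 17.81, north 21 cos 122° = -11.13
Leg 2 (212°, 35 nmi): east 35 sin 212° = -18.55, north 35 cos 212° = -29.68
Net east component: -0.74 nmi.

0.7 nmi west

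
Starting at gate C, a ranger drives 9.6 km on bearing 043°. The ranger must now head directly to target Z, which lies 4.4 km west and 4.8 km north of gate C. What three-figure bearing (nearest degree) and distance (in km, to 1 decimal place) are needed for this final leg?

Leg 1 (043°, 9.6 km): east 9.6 sin 43° = 6.55, north 9.6 cos 43° = 7.02
Current position: (6.55, 7.02). Target: (-4.4, 4.8). Remaining: Δeast = -10.95, Δnorth = -2.22.
Bearing = atan2(-10.95, -2.22) mod 360° = 258.53°; distance = √((-10.95)² + (-2.22)²) = 11.170 km.

259°, 11.2 km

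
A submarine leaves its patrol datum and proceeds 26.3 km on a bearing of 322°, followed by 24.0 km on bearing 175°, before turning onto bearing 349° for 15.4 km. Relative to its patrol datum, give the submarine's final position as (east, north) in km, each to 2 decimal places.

Leg 1 (322°, 26.3 km): east 26.3 sin 322° = -16.19, north 26.3 cos 322° = 20.72
Leg 2 (175°, 24.0 km): east 24.0 sin 175° = 2.09, north 24.0 cos 175° = -23.91
Leg 3 (349°, 15.4 km): east 15.4 sin 349° = -2.94, north 15.4 cos 349° = 15.12
Summing: -17.04 km east, 11.93 km north → (-17.04, 11.93).

(-17.04, 11.93)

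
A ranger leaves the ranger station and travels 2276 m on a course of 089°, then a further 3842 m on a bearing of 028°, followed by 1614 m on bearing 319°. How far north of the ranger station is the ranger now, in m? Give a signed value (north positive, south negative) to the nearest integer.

Leg 1 (089°, 2276 m): east 2276 sin 89° = 2275.65, north 2276 cos 89° = 39.72
Leg 2 (028°, 3842 m): east 3842 sin 28° = 1803.71, north 3842 cos 28° = 3392.28
Leg 3 (319°, 1614 m): east 1614 sin 319° = -1058.88, north 1614 cos 319° = 1218.10
Net north component: 4650.11 m.

4650 m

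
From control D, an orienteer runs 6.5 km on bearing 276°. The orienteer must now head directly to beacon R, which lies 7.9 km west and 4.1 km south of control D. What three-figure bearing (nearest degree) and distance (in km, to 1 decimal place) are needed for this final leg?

Leg 1 (276°, 6.5 km): east 6.5 sin 276° = -6.46, north 6.5 cos 276° = 0.68
Current position: (-6.46, 0.68). Target: (-7.9, -4.1). Remaining: Δeast = -1.44, Δnorth = -4.78.
Bearing = atan2(-1.44, -4.78) mod 360° = 196.72°; distance = √((-1.44)² + (-4.78)²) = 4.990 km.

197°, 5.0 km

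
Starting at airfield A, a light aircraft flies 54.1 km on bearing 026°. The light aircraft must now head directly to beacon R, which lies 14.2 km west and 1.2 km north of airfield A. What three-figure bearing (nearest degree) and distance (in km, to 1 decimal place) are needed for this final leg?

219°, 60.7 km

Leg 1 (026°, 54.1 km): east 54.1 sin 26° = 23.72, north 54.1 cos 26° = 48.62
Current position: (23.72, 48.62). Target: (-14.2, 1.2). Remaining: Δeast = -37.92, Δnorth = -47.42.
Bearing = atan2(-37.92, -47.42) mod 360° = 218.64°; distance = √((-37.92)² + (-47.42)²) = 60.718 km.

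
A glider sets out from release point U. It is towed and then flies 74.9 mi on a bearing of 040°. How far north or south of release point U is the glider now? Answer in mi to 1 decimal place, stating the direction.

57.4 mi north

Leg 1 (040°, 74.9 mi): east 74.9 sin 40° = 48.14, north 74.9 cos 40° = 57.38
Net north component: 57.38 mi.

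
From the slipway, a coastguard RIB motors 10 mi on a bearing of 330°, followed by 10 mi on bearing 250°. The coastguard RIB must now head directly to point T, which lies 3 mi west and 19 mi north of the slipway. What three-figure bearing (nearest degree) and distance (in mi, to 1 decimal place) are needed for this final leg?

Leg 1 (330°, 10 mi): east 10 sin 330° = -5.00, north 10 cos 330° = 8.66
Leg 2 (250°, 10 mi): east 10 sin 250° = -9.40, north 10 cos 250° = -3.42
Current position: (-14.40, 5.24). Target: (-3, 19). Remaining: Δeast = 11.40, Δnorth = 13.76.
Bearing = atan2(11.40, 13.76) mod 360° = 39.63°; distance = √((11.40)² + (13.76)²) = 17.867 mi.

040°, 17.9 mi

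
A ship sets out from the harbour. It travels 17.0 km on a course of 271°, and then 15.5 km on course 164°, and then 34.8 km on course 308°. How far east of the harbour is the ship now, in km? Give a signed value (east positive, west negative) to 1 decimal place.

Leg 1 (271°, 17.0 km): east 17.0 sin 271° = -17.00, north 17.0 cos 271° = 0.30
Leg 2 (164°, 15.5 km): east 15.5 sin 164° = 4.27, north 15.5 cos 164° = -14.90
Leg 3 (308°, 34.8 km): east 34.8 sin 308° = -27.42, north 34.8 cos 308° = 21.43
Net east component: -40.15 km.

-40.1 km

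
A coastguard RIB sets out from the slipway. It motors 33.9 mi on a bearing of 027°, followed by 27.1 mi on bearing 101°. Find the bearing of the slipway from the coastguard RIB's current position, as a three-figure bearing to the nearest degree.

239°

Leg 1 (027°, 33.9 mi): east 33.9 sin 27° = 15.39, north 33.9 cos 27° = 30.21
Leg 2 (101°, 27.1 mi): east 27.1 sin 101° = 26.60, north 27.1 cos 101° = -5.17
Net displacement: 41.99 east, 25.03 north. Direction back to start is (-41.99, -25.03): bearing = atan2(-41.99, -25.03) mod 360° = 239.20° ≈ 239°.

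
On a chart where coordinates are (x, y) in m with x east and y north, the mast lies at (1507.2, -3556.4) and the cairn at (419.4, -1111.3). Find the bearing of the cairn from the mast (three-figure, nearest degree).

Δeast = 419.4 − 1507.2 = -1087.80; Δnorth = -1111.3 − -3556.4 = 2445.10.
Bearing = atan2(Δeast, Δnorth) mod 360° = 336.02° ≈ 336°.

336°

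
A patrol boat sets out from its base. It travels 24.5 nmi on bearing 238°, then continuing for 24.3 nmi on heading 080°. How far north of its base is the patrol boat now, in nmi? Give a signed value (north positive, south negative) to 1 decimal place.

Leg 1 (238°, 24.5 nmi): east 24.5 sin 238° = -20.78, north 24.5 cos 238° = -12.98
Leg 2 (080°, 24.3 nmi): east 24.3 sin 80° = 23.93, north 24.3 cos 80° = 4.22
Net north component: -8.76 nmi.

-8.8 nmi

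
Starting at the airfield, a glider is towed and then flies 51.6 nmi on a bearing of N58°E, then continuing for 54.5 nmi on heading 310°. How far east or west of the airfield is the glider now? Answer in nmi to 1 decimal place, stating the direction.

2.0 nmi east

Leg 1 (N58°E, 51.6 nmi): east 51.6 sin 58° = 43.76, north 51.6 cos 58° = 27.34
Leg 2 (310°, 54.5 nmi): east 54.5 sin 310° = -41.75, north 54.5 cos 310° = 35.03
Net east component: 2.01 nmi.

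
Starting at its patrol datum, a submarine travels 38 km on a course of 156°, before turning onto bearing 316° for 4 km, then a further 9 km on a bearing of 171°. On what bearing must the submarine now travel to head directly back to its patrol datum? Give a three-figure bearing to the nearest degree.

Leg 1 (156°, 38 km): east 38 sin 156° = 15.46, north 38 cos 156° = -34.71
Leg 2 (316°, 4 km): east 4 sin 316° = -2.78, north 4 cos 316° = 2.88
Leg 3 (171°, 9 km): east 9 sin 171° = 1.41, north 9 cos 171° = -8.89
Net displacement: 14.09 east, -40.73 north. Direction back to start is (-14.09, 40.73): bearing = atan2(-14.09, 40.73) mod 360° = 340.92° ≈ 341°.

341°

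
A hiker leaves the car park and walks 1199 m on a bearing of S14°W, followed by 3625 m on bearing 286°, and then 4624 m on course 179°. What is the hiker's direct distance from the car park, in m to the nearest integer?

Leg 1 (S14°W, 1199 m): east 1199 sin 194° = -290.06, north 1199 cos 194° = -1163.38
Leg 2 (286°, 3625 m): east 3625 sin 286° = -3484.57, north 3625 cos 286° = 999.19
Leg 3 (179°, 4624 m): east 4624 sin 179° = 80.70, north 4624 cos 179° = -4623.30
Net: -3693.94 east, -4787.49 north. Distance = √((-3693.94)² + (-4787.49)²) = 6046.924 m.

6047 m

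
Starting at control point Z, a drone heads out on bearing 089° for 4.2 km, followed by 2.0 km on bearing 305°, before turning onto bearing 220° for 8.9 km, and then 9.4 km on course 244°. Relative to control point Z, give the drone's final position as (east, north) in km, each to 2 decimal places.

(-11.61, -9.72)

Leg 1 (089°, 4.2 km): east 4.2 sin 89° = 4.20, north 4.2 cos 89° = 0.07
Leg 2 (305°, 2.0 km): east 2.0 sin 305° = -1.64, north 2.0 cos 305° = 1.15
Leg 3 (220°, 8.9 km): east 8.9 sin 220° = -5.72, north 8.9 cos 220° = -6.82
Leg 4 (244°, 9.4 km): east 9.4 sin 244° = -8.45, north 9.4 cos 244° = -4.12
Summing: -11.61 km east, -9.72 km north → (-11.61, -9.72).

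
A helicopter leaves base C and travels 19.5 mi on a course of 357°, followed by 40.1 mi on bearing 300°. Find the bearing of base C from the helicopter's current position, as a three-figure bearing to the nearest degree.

Leg 1 (357°, 19.5 mi): east 19.5 sin 357° = -1.02, north 19.5 cos 357° = 19.47
Leg 2 (300°, 40.1 mi): east 40.1 sin 300° = -34.73, north 40.1 cos 300° = 20.05
Net displacement: -35.75 east, 39.52 north. Direction back to start is (35.75, -39.52): bearing = atan2(35.75, -39.52) mod 360° = 137.87° ≈ 138°.

138°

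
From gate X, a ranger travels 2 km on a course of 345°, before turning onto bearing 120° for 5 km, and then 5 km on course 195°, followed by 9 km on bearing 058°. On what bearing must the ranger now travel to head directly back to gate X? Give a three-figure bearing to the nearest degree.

Leg 1 (345°, 2 km): east 2 sin 345° = -0.52, north 2 cos 345° = 1.93
Leg 2 (120°, 5 km): east 5 sin 120° = 4.33, north 5 cos 120° = -2.50
Leg 3 (195°, 5 km): east 5 sin 195° = -1.29, north 5 cos 195° = -4.83
Leg 4 (058°, 9 km): east 9 sin 58° = 7.63, north 9 cos 58° = 4.77
Net displacement: 10.15 east, -0.63 north. Direction back to start is (-10.15, 0.63): bearing = atan2(-10.15, 0.63) mod 360° = 273.54° ≈ 274°.

274°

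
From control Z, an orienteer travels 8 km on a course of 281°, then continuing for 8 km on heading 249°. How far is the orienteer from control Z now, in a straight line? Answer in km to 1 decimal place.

Leg 1 (281°, 8 km): east 8 sin 281° = -7.85, north 8 cos 281° = 1.53
Leg 2 (249°, 8 km): east 8 sin 249° = -7.47, north 8 cos 249° = -2.87
Net: -15.32 east, -1.34 north. Distance = √((-15.32)² + (-1.34)²) = 15.380 km.

15.4 km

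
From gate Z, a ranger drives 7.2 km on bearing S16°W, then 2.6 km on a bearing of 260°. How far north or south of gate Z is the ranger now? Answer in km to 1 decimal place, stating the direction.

Leg 1 (S16°W, 7.2 km): east 7.2 sin 196° = -1.98, north 7.2 cos 196° = -6.92
Leg 2 (260°, 2.6 km): east 2.6 sin 260° = -2.56, north 2.6 cos 260° = -0.45
Net north component: -7.37 km.

7.4 km south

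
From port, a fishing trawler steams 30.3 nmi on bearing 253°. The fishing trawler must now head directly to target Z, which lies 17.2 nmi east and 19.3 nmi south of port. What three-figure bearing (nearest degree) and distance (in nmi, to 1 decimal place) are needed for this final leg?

Leg 1 (253°, 30.3 nmi): east 30.3 sin 253° = -28.98, north 30.3 cos 253° = -8.86
Current position: (-28.98, -8.86). Target: (17.2, -19.3). Remaining: Δeast = 46.18, Δnorth = -10.44.
Bearing = atan2(46.18, -10.44) mod 360° = 102.74°; distance = √((46.18)² + (-10.44)²) = 47.342 nmi.

103°, 47.3 nmi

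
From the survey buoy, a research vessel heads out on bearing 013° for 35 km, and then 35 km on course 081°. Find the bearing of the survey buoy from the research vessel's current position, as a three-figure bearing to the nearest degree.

Leg 1 (013°, 35 km): east 35 sin 13° = 7.87, north 35 cos 13° = 34.10
Leg 2 (081°, 35 km): east 35 sin 81° = 34.57, north 35 cos 81° = 5.48
Net displacement: 42.44 east, 39.58 north. Direction back to start is (-42.44, -39.58): bearing = atan2(-42.44, -39.58) mod 360° = 227.00° ≈ 227°.

227°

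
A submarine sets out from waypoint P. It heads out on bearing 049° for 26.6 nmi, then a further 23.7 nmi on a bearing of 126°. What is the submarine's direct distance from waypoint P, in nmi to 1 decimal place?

Leg 1 (049°, 26.6 nmi): east 26.6 sin 49° = 20.08, north 26.6 cos 49° = 17.45
Leg 2 (126°, 23.7 nmi): east 23.7 sin 126° = 19.17, north 23.7 cos 126° = -13.93
Net: 39.25 east, 3.52 north. Distance = √((39.25)² + (3.52)²) = 39.407 nmi.

39.4 nmi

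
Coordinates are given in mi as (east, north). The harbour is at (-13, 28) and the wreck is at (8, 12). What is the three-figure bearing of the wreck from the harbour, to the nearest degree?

Δeast = 8 − -13 = 21.00; Δnorth = 12 − 28 = -16.00.
Bearing = atan2(Δeast, Δnorth) mod 360° = 127.30° ≈ 127°.

127°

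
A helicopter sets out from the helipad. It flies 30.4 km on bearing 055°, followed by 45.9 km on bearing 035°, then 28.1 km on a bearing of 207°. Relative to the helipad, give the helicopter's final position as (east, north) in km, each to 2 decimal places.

(38.47, 30.00)

Leg 1 (055°, 30.4 km): east 30.4 sin 55° = 24.90, north 30.4 cos 55° = 17.44
Leg 2 (035°, 45.9 km): east 45.9 sin 35° = 26.33, north 45.9 cos 35° = 37.60
Leg 3 (207°, 28.1 km): east 28.1 sin 207° = -12.76, north 28.1 cos 207° = -25.04
Summing: 38.47 km east, 30.00 km north → (38.47, 30.00).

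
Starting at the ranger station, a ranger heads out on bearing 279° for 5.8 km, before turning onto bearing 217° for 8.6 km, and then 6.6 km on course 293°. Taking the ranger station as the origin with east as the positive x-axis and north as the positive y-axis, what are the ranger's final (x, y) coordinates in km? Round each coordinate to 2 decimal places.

Leg 1 (279°, 5.8 km): east 5.8 sin 279° = -5.73, north 5.8 cos 279° = 0.91
Leg 2 (217°, 8.6 km): east 8.6 sin 217° = -5.18, north 8.6 cos 217° = -6.87
Leg 3 (293°, 6.6 km): east 6.6 sin 293° = -6.08, north 6.6 cos 293° = 2.58
Summing: -16.98 km east, -3.38 km north → (-16.98, -3.38).

(-16.98, -3.38)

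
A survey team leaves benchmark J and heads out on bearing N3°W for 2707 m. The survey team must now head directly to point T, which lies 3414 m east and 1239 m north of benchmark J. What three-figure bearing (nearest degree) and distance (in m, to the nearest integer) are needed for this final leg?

112°, 3845 m

Leg 1 (N3°W, 2707 m): east 2707 sin 357° = -141.67, north 2707 cos 357° = 2703.29
Current position: (-141.67, 2703.29). Target: (3414, 1239). Remaining: Δeast = 3555.67, Δnorth = -1464.29.
Bearing = atan2(3555.67, -1464.29) mod 360° = 112.38°; distance = √((3555.67)² + (-1464.29)²) = 3845.382 m.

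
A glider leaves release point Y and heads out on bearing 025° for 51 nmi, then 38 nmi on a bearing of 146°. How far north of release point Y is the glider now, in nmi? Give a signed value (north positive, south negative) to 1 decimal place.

14.7 nmi

Leg 1 (025°, 51 nmi): east 51 sin 25° = 21.55, north 51 cos 25° = 46.22
Leg 2 (146°, 38 nmi): east 38 sin 146° = 21.25, north 38 cos 146° = -31.50
Net north component: 14.72 nmi.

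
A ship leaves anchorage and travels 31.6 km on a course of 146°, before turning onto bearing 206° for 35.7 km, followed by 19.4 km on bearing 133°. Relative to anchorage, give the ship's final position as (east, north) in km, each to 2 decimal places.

Leg 1 (146°, 31.6 km): east 31.6 sin 146° = 17.67, north 31.6 cos 146° = -26.20
Leg 2 (206°, 35.7 km): east 35.7 sin 206° = -15.65, north 35.7 cos 206° = -32.09
Leg 3 (133°, 19.4 km): east 19.4 sin 133° = 14.19, north 19.4 cos 133° = -13.23
Summing: 16.21 km east, -71.52 km north → (16.21, -71.52).

(16.21, -71.52)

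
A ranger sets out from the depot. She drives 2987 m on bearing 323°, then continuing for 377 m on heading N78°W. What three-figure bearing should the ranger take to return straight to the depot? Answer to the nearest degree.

Leg 1 (323°, 2987 m): east 2987 sin 323° = -1797.62, north 2987 cos 323° = 2385.52
Leg 2 (N78°W, 377 m): east 377 sin 282° = -368.76, north 377 cos 282° = 78.38
Net displacement: -2166.38 east, 2463.91 north. Direction back to start is (2166.38, -2463.91): bearing = atan2(2166.38, -2463.91) mod 360° = 138.68° ≈ 139°.

139°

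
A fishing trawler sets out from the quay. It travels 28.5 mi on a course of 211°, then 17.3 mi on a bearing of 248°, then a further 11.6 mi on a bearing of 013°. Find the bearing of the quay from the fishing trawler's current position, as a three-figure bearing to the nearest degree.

055°

Leg 1 (211°, 28.5 mi): east 28.5 sin 211° = -14.68, north 28.5 cos 211° = -24.43
Leg 2 (248°, 17.3 mi): east 17.3 sin 248° = -16.04, north 17.3 cos 248° = -6.48
Leg 3 (013°, 11.6 mi): east 11.6 sin 13° = 2.61, north 11.6 cos 13° = 11.30
Net displacement: -28.11 east, -19.61 north. Direction back to start is (28.11, 19.61): bearing = atan2(28.11, 19.61) mod 360° = 55.10° ≈ 055°.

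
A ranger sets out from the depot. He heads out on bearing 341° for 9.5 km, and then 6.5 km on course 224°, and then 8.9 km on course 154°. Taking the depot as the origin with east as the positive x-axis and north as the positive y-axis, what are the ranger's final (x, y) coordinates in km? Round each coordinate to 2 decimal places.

Leg 1 (341°, 9.5 km): east 9.5 sin 341° = -3.09, north 9.5 cos 341° = 8.98
Leg 2 (224°, 6.5 km): east 6.5 sin 224° = -4.52, north 6.5 cos 224° = -4.68
Leg 3 (154°, 8.9 km): east 8.9 sin 154° = 3.90, north 8.9 cos 154° = -8.00
Summing: -3.71 km east, -3.69 km north → (-3.71, -3.69).

(-3.71, -3.69)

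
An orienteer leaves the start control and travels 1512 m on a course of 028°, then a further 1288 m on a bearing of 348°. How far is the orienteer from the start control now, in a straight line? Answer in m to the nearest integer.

Leg 1 (028°, 1512 m): east 1512 sin 28° = 709.84, north 1512 cos 28° = 1335.02
Leg 2 (348°, 1288 m): east 1288 sin 348° = -267.79, north 1288 cos 348° = 1259.85
Net: 442.05 east, 2594.87 north. Distance = √((442.05)² + (2594.87)²) = 2632.254 m.

2632 m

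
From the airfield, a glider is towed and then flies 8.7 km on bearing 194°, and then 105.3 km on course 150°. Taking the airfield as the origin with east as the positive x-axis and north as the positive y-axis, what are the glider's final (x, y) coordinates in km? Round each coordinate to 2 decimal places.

(50.55, -99.63)

Leg 1 (194°, 8.7 km): east 8.7 sin 194° = -2.10, north 8.7 cos 194° = -8.44
Leg 2 (150°, 105.3 km): east 105.3 sin 150° = 52.65, north 105.3 cos 150° = -91.19
Summing: 50.55 km east, -99.63 km north → (50.55, -99.63).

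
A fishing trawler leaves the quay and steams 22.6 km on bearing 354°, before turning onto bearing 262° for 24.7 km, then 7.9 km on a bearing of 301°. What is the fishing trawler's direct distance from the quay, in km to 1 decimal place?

Leg 1 (354°, 22.6 km): east 22.6 sin 354° = -2.36, north 22.6 cos 354° = 22.48
Leg 2 (262°, 24.7 km): east 24.7 sin 262° = -24.46, north 24.7 cos 262° = -3.44
Leg 3 (301°, 7.9 km): east 7.9 sin 301° = -6.77, north 7.9 cos 301° = 4.07
Net: -33.59 east, 23.11 north. Distance = √((-33.59)² + (23.11)²) = 40.774 km.

40.8 km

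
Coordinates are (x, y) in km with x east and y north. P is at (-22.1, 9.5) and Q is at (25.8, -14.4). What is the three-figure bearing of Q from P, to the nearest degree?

Δeast = 25.8 − -22.1 = 47.90; Δnorth = -14.4 − 9.5 = -23.90.
Bearing = atan2(Δeast, Δnorth) mod 360° = 116.52° ≈ 117°.

117°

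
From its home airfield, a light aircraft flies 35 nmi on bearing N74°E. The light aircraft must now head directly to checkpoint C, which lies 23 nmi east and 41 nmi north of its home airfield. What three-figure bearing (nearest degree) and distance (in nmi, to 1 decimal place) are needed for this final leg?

Leg 1 (N74°E, 35 nmi): east 35 sin 74° = 33.64, north 35 cos 74° = 9.65
Current position: (33.64, 9.65). Target: (23, 41). Remaining: Δeast = -10.64, Δnorth = 31.35.
Bearing = atan2(-10.64, 31.35) mod 360° = 341.25°; distance = √((-10.64)² + (31.35)²) = 33.110 nmi.

341°, 33.1 nmi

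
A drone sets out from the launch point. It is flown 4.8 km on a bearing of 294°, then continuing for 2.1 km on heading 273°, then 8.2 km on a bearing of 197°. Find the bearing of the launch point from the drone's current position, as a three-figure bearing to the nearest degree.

057°

Leg 1 (294°, 4.8 km): east 4.8 sin 294° = -4.39, north 4.8 cos 294° = 1.95
Leg 2 (273°, 2.1 km): east 2.1 sin 273° = -2.10, north 2.1 cos 273° = 0.11
Leg 3 (197°, 8.2 km): east 8.2 sin 197° = -2.40, north 8.2 cos 197° = -7.84
Net displacement: -8.88 east, -5.78 north. Direction back to start is (8.88, 5.78): bearing = atan2(8.88, 5.78) mod 360° = 56.94° ≈ 057°.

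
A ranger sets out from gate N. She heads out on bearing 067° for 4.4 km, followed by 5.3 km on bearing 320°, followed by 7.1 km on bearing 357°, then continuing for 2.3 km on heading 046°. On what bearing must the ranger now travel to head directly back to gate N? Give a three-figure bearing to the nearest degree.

188°

Leg 1 (067°, 4.4 km): east 4.4 sin 67° = 4.05, north 4.4 cos 67° = 1.72
Leg 2 (320°, 5.3 km): east 5.3 sin 320° = -3.41, north 5.3 cos 320° = 4.06
Leg 3 (357°, 7.1 km): east 7.1 sin 357° = -0.37, north 7.1 cos 357° = 7.09
Leg 4 (046°, 2.3 km): east 2.3 sin 46° = 1.65, north 2.3 cos 46° = 1.60
Net displacement: 1.93 east, 14.47 north. Direction back to start is (-1.93, -14.47): bearing = atan2(-1.93, -14.47) mod 360° = 187.58° ≈ 188°.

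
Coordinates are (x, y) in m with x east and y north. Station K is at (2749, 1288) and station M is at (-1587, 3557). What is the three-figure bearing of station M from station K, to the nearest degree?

Δeast = -1587 − 2749 = -4336.00; Δnorth = 3557 − 1288 = 2269.00.
Bearing = atan2(Δeast, Δnorth) mod 360° = 297.62° ≈ 298°.

298°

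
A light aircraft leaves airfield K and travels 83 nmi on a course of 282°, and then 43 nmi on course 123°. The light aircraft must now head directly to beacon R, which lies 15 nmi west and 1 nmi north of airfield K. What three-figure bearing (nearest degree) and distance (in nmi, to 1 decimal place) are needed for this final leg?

Leg 1 (282°, 83 nmi): east 83 sin 282° = -81.19, north 83 cos 282° = 17.26
Leg 2 (123°, 43 nmi): east 43 sin 123° = 36.06, north 43 cos 123° = -23.42
Current position: (-45.12, -6.16). Target: (-15, 1). Remaining: Δeast = 30.12, Δnorth = 7.16.
Bearing = atan2(30.12, 7.16) mod 360° = 76.62°; distance = √((30.12)² + (7.16)²) = 30.963 nmi.

077°, 31.0 nmi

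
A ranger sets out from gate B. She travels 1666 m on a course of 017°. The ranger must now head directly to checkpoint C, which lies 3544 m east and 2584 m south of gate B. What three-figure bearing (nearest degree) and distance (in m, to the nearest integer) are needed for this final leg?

144°, 5176 m

Leg 1 (017°, 1666 m): east 1666 sin 17° = 487.09, north 1666 cos 17° = 1593.20
Current position: (487.09, 1593.20). Target: (3544, -2584). Remaining: Δeast = 3056.91, Δnorth = -4177.20.
Bearing = atan2(3056.91, -4177.20) mod 360° = 143.80°; distance = √((3056.91)² + (-4177.20)²) = 5176.265 m.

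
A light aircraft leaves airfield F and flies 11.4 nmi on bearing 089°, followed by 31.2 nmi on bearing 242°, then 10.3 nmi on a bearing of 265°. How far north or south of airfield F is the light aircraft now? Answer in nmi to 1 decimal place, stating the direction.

15.3 nmi south

Leg 1 (089°, 11.4 nmi): east 11.4 sin 89° = 11.40, north 11.4 cos 89° = 0.20
Leg 2 (242°, 31.2 nmi): east 31.2 sin 242° = -27.55, north 31.2 cos 242° = -14.65
Leg 3 (265°, 10.3 nmi): east 10.3 sin 265° = -10.26, north 10.3 cos 265° = -0.90
Net north component: -15.35 nmi.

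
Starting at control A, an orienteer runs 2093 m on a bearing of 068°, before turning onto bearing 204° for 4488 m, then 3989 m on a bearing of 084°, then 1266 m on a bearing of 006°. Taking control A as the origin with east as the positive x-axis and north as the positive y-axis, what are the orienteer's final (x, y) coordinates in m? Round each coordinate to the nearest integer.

(4215, -1640)

Leg 1 (068°, 2093 m): east 2093 sin 68° = 1940.60, north 2093 cos 68° = 784.05
Leg 2 (204°, 4488 m): east 4488 sin 204° = -1825.43, north 4488 cos 204° = -4099.99
Leg 3 (084°, 3989 m): east 3989 sin 84° = 3967.15, north 3989 cos 84° = 416.96
Leg 4 (006°, 1266 m): east 1266 sin 6° = 132.33, north 1266 cos 6° = 1259.06
Summing: 4214.64 m east, -1639.91 m north → (4215, -1640).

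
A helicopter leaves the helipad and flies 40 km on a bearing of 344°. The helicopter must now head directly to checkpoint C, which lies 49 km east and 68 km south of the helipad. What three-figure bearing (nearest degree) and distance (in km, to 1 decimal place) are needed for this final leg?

Leg 1 (344°, 40 km): east 40 sin 344° = -11.03, north 40 cos 344° = 38.45
Current position: (-11.03, 38.45). Target: (49, -68). Remaining: Δeast = 60.03, Δnorth = -106.45.
Bearing = atan2(60.03, -106.45) mod 360° = 150.58°; distance = √((60.03)² + (-106.45)²) = 122.208 km.

151°, 122.2 km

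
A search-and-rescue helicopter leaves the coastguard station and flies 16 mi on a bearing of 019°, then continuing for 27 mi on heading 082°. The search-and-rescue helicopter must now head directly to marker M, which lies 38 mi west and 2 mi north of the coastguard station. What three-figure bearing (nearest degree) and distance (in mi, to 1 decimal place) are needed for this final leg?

Leg 1 (019°, 16 mi): east 16 sin 19° = 5.21, north 16 cos 19° = 15.13
Leg 2 (082°, 27 mi): east 27 sin 82° = 26.74, north 27 cos 82° = 3.76
Current position: (31.95, 18.89). Target: (-38, 2). Remaining: Δeast = -69.95, Δnorth = -16.89.
Bearing = atan2(-69.95, -16.89) mod 360° = 256.43°; distance = √((-69.95)² + (-16.89)²) = 71.956 mi.

256°, 72.0 mi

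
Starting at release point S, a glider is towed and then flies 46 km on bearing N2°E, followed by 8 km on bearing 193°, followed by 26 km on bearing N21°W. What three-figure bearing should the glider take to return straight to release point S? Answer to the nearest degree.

171°

Leg 1 (N2°E, 46 km): east 46 sin 2° = 1.61, north 46 cos 2° = 45.97
Leg 2 (193°, 8 km): east 8 sin 193° = -1.80, north 8 cos 193° = -7.79
Leg 3 (N21°W, 26 km): east 26 sin 339° = -9.32, north 26 cos 339° = 24.27
Net displacement: -9.51 east, 62.45 north. Direction back to start is (9.51, -62.45): bearing = atan2(9.51, -62.45) mod 360° = 171.34° ≈ 171°.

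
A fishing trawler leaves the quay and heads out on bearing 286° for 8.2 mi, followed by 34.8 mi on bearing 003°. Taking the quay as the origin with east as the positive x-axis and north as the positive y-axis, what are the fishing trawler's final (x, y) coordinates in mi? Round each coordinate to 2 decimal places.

(-6.06, 37.01)

Leg 1 (286°, 8.2 mi): east 8.2 sin 286° = -7.88, north 8.2 cos 286° = 2.26
Leg 2 (003°, 34.8 mi): east 34.8 sin 3° = 1.82, north 34.8 cos 3° = 34.75
Summing: -6.06 mi east, 37.01 mi north → (-6.06, 37.01).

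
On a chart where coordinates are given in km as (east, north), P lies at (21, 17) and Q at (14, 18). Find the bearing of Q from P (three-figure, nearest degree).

Δeast = 14 − 21 = -7.00; Δnorth = 18 − 17 = 1.00.
Bearing = atan2(Δeast, Δnorth) mod 360° = 278.13° ≈ 278°.

278°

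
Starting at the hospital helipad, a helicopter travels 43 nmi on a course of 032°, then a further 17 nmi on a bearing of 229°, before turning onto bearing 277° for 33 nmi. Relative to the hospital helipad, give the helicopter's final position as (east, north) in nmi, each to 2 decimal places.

Leg 1 (032°, 43 nmi): east 43 sin 32° = 22.79, north 43 cos 32° = 36.47
Leg 2 (229°, 17 nmi): east 17 sin 229° = -12.83, north 17 cos 229° = -11.15
Leg 3 (277°, 33 nmi): east 33 sin 277° = -32.75, north 33 cos 277° = 4.02
Summing: -22.80 nmi east, 29.33 nmi north → (-22.80, 29.33).

(-22.80, 29.33)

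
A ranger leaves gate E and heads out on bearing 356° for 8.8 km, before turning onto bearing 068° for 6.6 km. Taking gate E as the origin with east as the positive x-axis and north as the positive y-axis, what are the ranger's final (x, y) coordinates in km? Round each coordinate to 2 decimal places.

Leg 1 (356°, 8.8 km): east 8.8 sin 356° = -0.61, north 8.8 cos 356° = 8.78
Leg 2 (068°, 6.6 km): east 6.6 sin 68° = 6.12, north 6.6 cos 68° = 2.47
Summing: 5.51 km east, 11.25 km north → (5.51, 11.25).

(5.51, 11.25)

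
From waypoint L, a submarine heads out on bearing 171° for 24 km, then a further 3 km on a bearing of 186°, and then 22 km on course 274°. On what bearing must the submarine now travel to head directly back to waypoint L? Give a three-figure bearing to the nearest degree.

Leg 1 (171°, 24 km): east 24 sin 171° = 3.75, north 24 cos 171° = -23.70
Leg 2 (186°, 3 km): east 3 sin 186° = -0.31, north 3 cos 186° = -2.98
Leg 3 (274°, 22 km): east 22 sin 274° = -21.95, north 22 cos 274° = 1.53
Net displacement: -18.51 east, -25.15 north. Direction back to start is (18.51, 25.15): bearing = atan2(18.51, 25.15) mod 360° = 36.34° ≈ 036°.

036°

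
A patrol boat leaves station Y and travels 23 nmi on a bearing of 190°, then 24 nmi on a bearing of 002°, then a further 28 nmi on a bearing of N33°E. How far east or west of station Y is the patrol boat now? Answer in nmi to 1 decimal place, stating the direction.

12.1 nmi east

Leg 1 (190°, 23 nmi): east 23 sin 190° = -3.99, north 23 cos 190° = -22.65
Leg 2 (002°, 24 nmi): east 24 sin 2° = 0.84, north 24 cos 2° = 23.99
Leg 3 (N33°E, 28 nmi): east 28 sin 33° = 15.25, north 28 cos 33° = 23.48
Net east component: 12.09 nmi.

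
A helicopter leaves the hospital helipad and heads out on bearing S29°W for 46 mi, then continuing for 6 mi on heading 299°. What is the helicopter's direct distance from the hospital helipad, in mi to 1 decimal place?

46.4 mi

Leg 1 (S29°W, 46 mi): east 46 sin 209° = -22.30, north 46 cos 209° = -40.23
Leg 2 (299°, 6 mi): east 6 sin 299° = -5.25, north 6 cos 299° = 2.91
Net: -27.55 east, -37.32 north. Distance = √((-27.55)² + (-37.32)²) = 46.390 mi.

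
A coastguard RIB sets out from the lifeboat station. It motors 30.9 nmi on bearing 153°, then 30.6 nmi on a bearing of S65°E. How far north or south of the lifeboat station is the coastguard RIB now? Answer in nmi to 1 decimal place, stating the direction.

40.5 nmi south

Leg 1 (153°, 30.9 nmi): east 30.9 sin 153° = 14.03, north 30.9 cos 153° = -27.53
Leg 2 (S65°E, 30.6 nmi): east 30.6 sin 115° = 27.73, north 30.6 cos 115° = -12.93
Net north component: -40.46 nmi.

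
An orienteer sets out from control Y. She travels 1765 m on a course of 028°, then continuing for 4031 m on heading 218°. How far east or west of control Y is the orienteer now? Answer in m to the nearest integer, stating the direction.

Leg 1 (028°, 1765 m): east 1765 sin 28° = 828.62, north 1765 cos 28° = 1558.40
Leg 2 (218°, 4031 m): east 4031 sin 218° = -2481.73, north 4031 cos 218° = -3176.47
Net east component: -1653.11 m.

1653 m west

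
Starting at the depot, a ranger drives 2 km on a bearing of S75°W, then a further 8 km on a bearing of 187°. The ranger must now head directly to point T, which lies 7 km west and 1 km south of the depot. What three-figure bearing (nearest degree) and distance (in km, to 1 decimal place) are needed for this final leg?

331°, 8.5 km

Leg 1 (S75°W, 2 km): east 2 sin 255° = -1.93, north 2 cos 255° = -0.52
Leg 2 (187°, 8 km): east 8 sin 187° = -0.97, north 8 cos 187° = -7.94
Current position: (-2.91, -8.46). Target: (-7, -1). Remaining: Δeast = -4.09, Δnorth = 7.46.
Bearing = atan2(-4.09, 7.46) mod 360° = 331.24°; distance = √((-4.09)² + (7.46)²) = 8.507 km.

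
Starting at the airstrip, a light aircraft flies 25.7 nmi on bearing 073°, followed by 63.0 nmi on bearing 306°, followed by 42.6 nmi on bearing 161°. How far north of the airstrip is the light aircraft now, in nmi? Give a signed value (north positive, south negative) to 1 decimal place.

Leg 1 (073°, 25.7 nmi): east 25.7 sin 73° = 24.58, north 25.7 cos 73° = 7.51
Leg 2 (306°, 63.0 nmi): east 63.0 sin 306° = -50.97, north 63.0 cos 306° = 37.03
Leg 3 (161°, 42.6 nmi): east 42.6 sin 161° = 13.87, north 42.6 cos 161° = -40.28
Net north component: 4.27 nmi.

4.3 nmi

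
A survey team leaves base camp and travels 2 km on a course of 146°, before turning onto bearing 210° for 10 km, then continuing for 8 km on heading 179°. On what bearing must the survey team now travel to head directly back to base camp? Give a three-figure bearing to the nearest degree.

012°

Leg 1 (146°, 2 km): east 2 sin 146° = 1.12, north 2 cos 146° = -1.66
Leg 2 (210°, 10 km): east 10 sin 210° = -5.00, north 10 cos 210° = -8.66
Leg 3 (179°, 8 km): east 8 sin 179° = 0.14, north 8 cos 179° = -8.00
Net displacement: -3.74 east, -18.32 north. Direction back to start is (3.74, 18.32): bearing = atan2(3.74, 18.32) mod 360° = 11.55° ≈ 012°.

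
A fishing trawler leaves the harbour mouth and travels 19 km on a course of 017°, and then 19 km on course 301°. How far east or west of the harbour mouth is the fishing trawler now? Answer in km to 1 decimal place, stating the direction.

10.7 km west

Leg 1 (017°, 19 km): east 19 sin 17° = 5.56, north 19 cos 17° = 18.17
Leg 2 (301°, 19 km): east 19 sin 301° = -16.29, north 19 cos 301° = 9.79
Net east component: -10.73 km.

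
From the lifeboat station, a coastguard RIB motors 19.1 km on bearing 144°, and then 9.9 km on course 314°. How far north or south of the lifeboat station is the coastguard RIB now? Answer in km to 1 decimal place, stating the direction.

8.6 km south

Leg 1 (144°, 19.1 km): east 19.1 sin 144° = 11.23, north 19.1 cos 144° = -15.45
Leg 2 (314°, 9.9 km): east 9.9 sin 314° = -7.12, north 9.9 cos 314° = 6.88
Net north component: -8.58 km.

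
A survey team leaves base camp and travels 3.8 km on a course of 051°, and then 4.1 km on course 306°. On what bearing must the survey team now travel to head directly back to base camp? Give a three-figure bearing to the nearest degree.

Leg 1 (051°, 3.8 km): east 3.8 sin 51° = 2.95, north 3.8 cos 51° = 2.39
Leg 2 (306°, 4.1 km): east 4.1 sin 306° = -3.32, north 4.1 cos 306° = 2.41
Net displacement: -0.36 east, 4.80 north. Direction back to start is (0.36, -4.80): bearing = atan2(0.36, -4.80) mod 360° = 175.67° ≈ 176°.

176°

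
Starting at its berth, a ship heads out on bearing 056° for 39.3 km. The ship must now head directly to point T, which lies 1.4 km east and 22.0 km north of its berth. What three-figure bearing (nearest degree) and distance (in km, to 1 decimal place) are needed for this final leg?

270°, 31.2 km

Leg 1 (056°, 39.3 km): east 39.3 sin 56° = 32.58, north 39.3 cos 56° = 21.98
Current position: (32.58, 21.98). Target: (1.4, 22.0). Remaining: Δeast = -31.18, Δnorth = 0.02.
Bearing = atan2(-31.18, 0.02) mod 360° = 270.04°; distance = √((-31.18)² + (0.02)²) = 31.181 km.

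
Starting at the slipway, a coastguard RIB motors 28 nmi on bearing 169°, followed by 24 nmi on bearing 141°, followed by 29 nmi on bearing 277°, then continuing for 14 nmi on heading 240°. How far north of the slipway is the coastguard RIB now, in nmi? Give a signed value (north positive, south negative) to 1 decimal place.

-49.6 nmi

Leg 1 (169°, 28 nmi): east 28 sin 169° = 5.34, north 28 cos 169° = -27.49
Leg 2 (141°, 24 nmi): east 24 sin 141° = 15.10, north 24 cos 141° = -18.65
Leg 3 (277°, 29 nmi): east 29 sin 277° = -28.78, north 29 cos 277° = 3.53
Leg 4 (240°, 14 nmi): east 14 sin 240° = -12.12, north 14 cos 240° = -7.00
Net north component: -49.60 nmi.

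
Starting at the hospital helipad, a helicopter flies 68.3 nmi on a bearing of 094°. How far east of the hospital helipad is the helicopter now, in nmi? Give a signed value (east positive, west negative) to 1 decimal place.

Leg 1 (094°, 68.3 nmi): east 68.3 sin 94° = 68.13, north 68.3 cos 94° = -4.76
Net east component: 68.13 nmi.

68.1 nmi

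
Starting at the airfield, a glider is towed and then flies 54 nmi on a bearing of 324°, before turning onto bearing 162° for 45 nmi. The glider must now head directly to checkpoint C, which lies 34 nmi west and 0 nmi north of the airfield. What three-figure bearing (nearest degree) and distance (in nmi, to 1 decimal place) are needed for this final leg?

267°, 16.2 nmi

Leg 1 (324°, 54 nmi): east 54 sin 324° = -31.74, north 54 cos 324° = 43.69
Leg 2 (162°, 45 nmi): east 45 sin 162° = 13.91, north 45 cos 162° = -42.80
Current position: (-17.83, 0.89). Target: (-34, 0). Remaining: Δeast = -16.17, Δnorth = -0.89.
Bearing = atan2(-16.17, -0.89) mod 360° = 266.85°; distance = √((-16.17)² + (-0.89)²) = 16.190 nmi.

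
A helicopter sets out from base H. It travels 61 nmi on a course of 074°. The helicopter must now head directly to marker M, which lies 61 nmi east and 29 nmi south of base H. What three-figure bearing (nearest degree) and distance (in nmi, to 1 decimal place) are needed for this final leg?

Leg 1 (074°, 61 nmi): east 61 sin 74° = 58.64, north 61 cos 74° = 16.81
Current position: (58.64, 16.81). Target: (61, -29). Remaining: Δeast = 2.36, Δnorth = -45.81.
Bearing = atan2(2.36, -45.81) mod 360° = 177.05°; distance = √((2.36)² + (-45.81)²) = 45.875 nmi.

177°, 45.9 nmi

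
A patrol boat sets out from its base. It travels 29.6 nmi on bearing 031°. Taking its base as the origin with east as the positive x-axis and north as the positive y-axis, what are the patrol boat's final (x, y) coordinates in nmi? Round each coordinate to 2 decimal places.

(15.25, 25.37)

Leg 1 (031°, 29.6 nmi): east 29.6 sin 31° = 15.25, north 29.6 cos 31° = 25.37
Summing: 15.25 nmi east, 25.37 nmi north → (15.25, 25.37).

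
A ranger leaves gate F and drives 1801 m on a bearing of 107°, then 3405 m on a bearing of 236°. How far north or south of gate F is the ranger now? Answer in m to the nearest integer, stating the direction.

Leg 1 (107°, 1801 m): east 1801 sin 107° = 1722.30, north 1801 cos 107° = -526.56
Leg 2 (236°, 3405 m): east 3405 sin 236° = -2822.87, north 3405 cos 236° = -1904.05
Net north component: -2430.61 m.

2431 m south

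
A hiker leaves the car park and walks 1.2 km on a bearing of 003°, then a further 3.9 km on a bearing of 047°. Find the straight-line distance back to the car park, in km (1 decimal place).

4.8 km

Leg 1 (003°, 1.2 km): east 1.2 sin 3° = 0.06, north 1.2 cos 3° = 1.20
Leg 2 (047°, 3.9 km): east 3.9 sin 47° = 2.85, north 3.9 cos 47° = 2.66
Net: 2.92 east, 3.86 north. Distance = √((2.92)² + (3.86)²) = 4.836 km.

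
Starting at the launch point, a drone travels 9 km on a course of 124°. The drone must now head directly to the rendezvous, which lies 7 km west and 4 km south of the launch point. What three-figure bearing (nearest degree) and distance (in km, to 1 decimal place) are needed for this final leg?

Leg 1 (124°, 9 km): east 9 sin 124° = 7.46, north 9 cos 124° = -5.03
Current position: (7.46, -5.03). Target: (-7, -4). Remaining: Δeast = -14.46, Δnorth = 1.03.
Bearing = atan2(-14.46, 1.03) mod 360° = 274.08°; distance = √((-14.46)² + (1.03)²) = 14.498 km.

274°, 14.5 km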